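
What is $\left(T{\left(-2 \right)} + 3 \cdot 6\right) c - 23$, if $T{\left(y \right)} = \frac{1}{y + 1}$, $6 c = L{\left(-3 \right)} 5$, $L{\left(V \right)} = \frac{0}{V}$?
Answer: $-23$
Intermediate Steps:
$L{\left(V \right)} = 0$
$c = 0$ ($c = \frac{0 \cdot 5}{6} = \frac{1}{6} \cdot 0 = 0$)
$T{\left(y \right)} = \frac{1}{1 + y}$
$\left(T{\left(-2 \right)} + 3 \cdot 6\right) c - 23 = \left(\frac{1}{1 - 2} + 3 \cdot 6\right) 0 - 23 = \left(\frac{1}{-1} + 18\right) 0 - 23 = \left(-1 + 18\right) 0 - 23 = 17 \cdot 0 - 23 = 0 - 23 = -23$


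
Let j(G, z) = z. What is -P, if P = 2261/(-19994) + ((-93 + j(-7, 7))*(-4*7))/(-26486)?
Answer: 54015199/264780542 ≈ 0.20400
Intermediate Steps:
P = -54015199/264780542 (P = 2261/(-19994) + ((-93 + 7)*(-4*7))/(-26486) = 2261*(-1/19994) - 86*(-28)*(-1/26486) = -2261/19994 + 2408*(-1/26486) = -2261/19994 - 1204/13243 = -54015199/264780542 ≈ -0.20400)
-P = -1*(-54015199/264780542) = 54015199/264780542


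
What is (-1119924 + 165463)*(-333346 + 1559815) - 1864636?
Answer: -1170618692845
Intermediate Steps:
(-1119924 + 165463)*(-333346 + 1559815) - 1864636 = -954461*1226469 - 1864636 = -1170616828209 - 1864636 = -1170618692845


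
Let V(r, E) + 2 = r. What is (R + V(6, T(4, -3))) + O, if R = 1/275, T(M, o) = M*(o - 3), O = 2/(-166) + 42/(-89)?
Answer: 7149962/2031425 ≈ 3.5197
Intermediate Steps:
O = -3575/7387 (O = 2*(-1/166) + 42*(-1/89) = -1/83 - 42/89 = -3575/7387 ≈ -0.48396)
T(M, o) = M*(-3 + o)
V(r, E) = -2 + r
R = 1/275 ≈ 0.0036364
(R + V(6, T(4, -3))) + O = (1/275 + (-2 + 6)) - 3575/7387 = (1/275 + 4) - 3575/7387 = 1101/275 - 3575/7387 = 7149962/2031425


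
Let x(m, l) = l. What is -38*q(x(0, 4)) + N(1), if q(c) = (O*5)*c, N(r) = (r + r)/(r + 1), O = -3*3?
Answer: 6841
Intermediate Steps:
O = -9
N(r) = 2*r/(1 + r) (N(r) = (2*r)/(1 + r) = 2*r/(1 + r))
q(c) = -45*c (q(c) = (-9*5)*c = -45*c)
-38*q(x(0, 4)) + N(1) = -(-1710)*4 + 2*1/(1 + 1) = -38*(-180) + 2*1/2 = 6840 + 2*1*(½) = 6840 + 1 = 6841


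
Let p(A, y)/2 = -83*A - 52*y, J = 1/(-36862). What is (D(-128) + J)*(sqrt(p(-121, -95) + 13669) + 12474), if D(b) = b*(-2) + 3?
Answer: 8506605987/2633 + 9547257*sqrt(43635)/36862 ≈ 3.2849e+6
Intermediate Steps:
J = -1/36862 ≈ -2.7128e-5
p(A, y) = -166*A - 104*y (p(A, y) = 2*(-83*A - 52*y) = -166*A - 104*y)
D(b) = 3 - 2*b (D(b) = -2*b + 3 = 3 - 2*b)
(D(-128) + J)*(sqrt(p(-121, -95) + 13669) + 12474) = ((3 - 2*(-128)) - 1/36862)*(sqrt((-166*(-121) - 104*(-95)) + 13669) + 12474) = ((3 + 256) - 1/36862)*(sqrt((20086 + 9880) + 13669) + 12474) = (259 - 1/36862)*(sqrt(29966 + 13669) + 12474) = 9547257*(sqrt(43635) + 12474)/36862 = 9547257*(12474 + sqrt(43635))/36862 = 8506605987/2633 + 9547257*sqrt(43635)/36862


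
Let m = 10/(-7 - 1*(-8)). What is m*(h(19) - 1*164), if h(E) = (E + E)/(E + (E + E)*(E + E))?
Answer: -126260/77 ≈ -1639.7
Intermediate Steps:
m = 10 (m = 10/(-7 + 8) = 10/1 = 10*1 = 10)
h(E) = 2*E/(E + 4*E²) (h(E) = (2*E)/(E + (2*E)*(2*E)) = (2*E)/(E + 4*E²) = 2*E/(E + 4*E²))
m*(h(19) - 1*164) = 10*(2/(1 + 4*19) - 1*164) = 10*(2/(1 + 76) - 164) = 10*(2/77 - 164) = 10*(-12626/77) = -126260/77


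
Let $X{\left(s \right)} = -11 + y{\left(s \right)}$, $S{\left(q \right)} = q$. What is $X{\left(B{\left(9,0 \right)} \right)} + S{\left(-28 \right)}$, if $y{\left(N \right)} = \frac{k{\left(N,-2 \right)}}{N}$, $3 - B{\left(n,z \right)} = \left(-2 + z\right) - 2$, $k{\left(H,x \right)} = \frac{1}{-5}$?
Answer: $- \frac{1366}{35} \approx -39.029$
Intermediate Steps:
$k{\left(H,x \right)} = - \frac{1}{5}$
$B{\left(n,z \right)} = 7 - z$ ($B{\left(n,z \right)} = 3 - \left(\left(-2 + z\right) - 2\right) = 3 - \left(-4 + z\right) = 7 - z$)
$y{\left(N \right)} = - \frac{1}{5 N}$
$X{\left(s \right)} = -11 - \frac{1}{5 s}$
$X{\left(B{\left(9,0 \right)} \right)} + S{\left(-28 \right)} = \left(-11 - \frac{1}{5 \left(7 - 0\right)}\right) - 28 = \left(-11 - \frac{1}{5 \left(7 + 0\right)}\right) - 28 = \left(-11 - \frac{1}{5 \cdot 7}\right) - 28 = \left(-11 - \frac{1}{35}\right) - 28 = - \frac{386}{35} - 28 = - \frac{1366}{35}$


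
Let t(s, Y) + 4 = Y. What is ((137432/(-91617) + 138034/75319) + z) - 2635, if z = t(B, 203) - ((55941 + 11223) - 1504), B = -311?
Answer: -469894209022838/6900500823 ≈ -68096.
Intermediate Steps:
t(s, Y) = -4 + Y
z = -65461 (z = (-4 + 203) - ((55941 + 11223) - 1504) = 199 - (67164 - 1504) = 199 - 1*65660 = 199 - 65660 = -65461)
((137432/(-91617) + 138034/75319) + z) - 2635 = ((137432/(-91617) + 138034/75319) - 65461) - 2635 = ((137432*(-1/91617) + 138034*(1/75319)) - 65461) - 2635 = ((-137432/91617 + 138034/75319) - 65461) - 2635 = (2295020170/6900500823 - 65461) - 2635 = -451711389354233/6900500823 - 2635 = -469894209022838/6900500823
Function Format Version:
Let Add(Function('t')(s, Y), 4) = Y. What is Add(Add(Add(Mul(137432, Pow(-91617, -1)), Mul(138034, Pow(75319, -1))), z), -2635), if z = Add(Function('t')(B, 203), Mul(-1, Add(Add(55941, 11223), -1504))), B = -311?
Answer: Rational(-469894209022838, 6900500823) ≈ -68096.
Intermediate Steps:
Function('t')(s, Y) = Add(-4, Y)
z = -65461 (z = Add(Add(-4, 203), Mul(-1, Add(Add(55941, 11223), -1504))) = Add(199, Mul(-1, Add(67164, -1504))) = Add(199, Mul(-1, 65660)) = Add(199, -65660) = -65461)
Add(Add(Add(Mul(137432, Pow(-91617, -1)), Mul(138034, Pow(75319, -1))), z), -2635) = Add(Add(Add(Mul(137432, Pow(-91617, -1)), Mul(138034, Pow(75319, -1))), -65461), -2635) = Add(Add(Add(Mul(137432, Rational(-1, 91617)), Mul(138034, Rational(1, 75319))), -65461), -2635) = Add(Add(Add(Rational(-137432, 91617), Rational(138034, 75319)), -65461), -2635) = Add(Add(Rational(2295020170, 6900500823), -65461), -2635) = Add(Rational(-451711389354233, 6900500823), -2635) = Rational(-469894209022838, 6900500823)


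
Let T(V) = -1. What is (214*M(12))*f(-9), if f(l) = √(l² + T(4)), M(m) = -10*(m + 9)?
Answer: -179760*√5 ≈ -4.0196e+5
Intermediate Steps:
M(m) = -90 - 10*m (M(m) = -10*(9 + m) = -90 - 10*m)
f(l) = √(-1 + l²) (f(l) = √(l² - 1) = √(-1 + l²))
(214*M(12))*f(-9) = (214*(-90 - 10*12))*√(-1 + (-9)²) = (214*(-90 - 120))*√(-1 + 81) = (214*(-210))*√80 = -179760*√5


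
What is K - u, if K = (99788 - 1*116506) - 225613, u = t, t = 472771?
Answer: -715102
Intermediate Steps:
u = 472771
K = -242331 (K = (99788 - 116506) - 225613 = -16718 - 225613 = -242331)
K - u = -242331 - 1*472771 = -242331 - 472771 = -715102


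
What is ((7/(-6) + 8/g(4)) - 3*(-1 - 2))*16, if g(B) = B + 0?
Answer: 472/3 ≈ 157.33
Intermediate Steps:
g(B) = B
((7/(-6) + 8/g(4)) - 3*(-1 - 2))*16 = ((7/(-6) + 8/4) - 3*(-1 - 2))*16 = ((7*(-⅙) + 8*(¼)) - 3*(-3))*16 = ((-7/6 + 2) + 9)*16 = (⅚ + 9)*16 = (59/6)*16 = 472/3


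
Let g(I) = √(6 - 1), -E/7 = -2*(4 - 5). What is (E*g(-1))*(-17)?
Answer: 238*√5 ≈ 532.18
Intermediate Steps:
E = -14 (E = -(-14)*(4 - 5) = -(-14)*(-1) = -7*2 = -14)
g(I) = √5
(E*g(-1))*(-17) = -14*√5*(-17) = 238*√5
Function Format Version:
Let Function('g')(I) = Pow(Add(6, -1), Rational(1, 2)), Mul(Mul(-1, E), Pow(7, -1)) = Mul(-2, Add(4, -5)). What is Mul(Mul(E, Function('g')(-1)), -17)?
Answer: Mul(238, Pow(5, Rational(1, 2))) ≈ 532.18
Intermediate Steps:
E = -14 (E = Mul(-7, Mul(-2, Add(4, -5))) = Mul(-7, Mul(-2, -1)) = Mul(-7, 2) = -14)
Function('g')(I) = Pow(5, Rational(1, 2))
Mul(Mul(E, Function('g')(-1)), -17) = Mul(Mul(-14, Pow(5, Rational(1, 2))), -17) = Mul(238, Pow(5, Rational(1, 2)))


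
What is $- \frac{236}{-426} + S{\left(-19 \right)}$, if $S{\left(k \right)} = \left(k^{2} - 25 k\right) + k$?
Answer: $\frac{174139}{213} \approx 817.55$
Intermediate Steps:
$S{\left(k \right)} = k^{2} - 24 k$
$- \frac{236}{-426} + S{\left(-19 \right)} = - \frac{236}{-426} - 19 \left(-24 - 19\right) = \left(-236\right) \left(- \frac{1}{426}\right) - -817 = \frac{118}{213} + 817 = \frac{174139}{213}$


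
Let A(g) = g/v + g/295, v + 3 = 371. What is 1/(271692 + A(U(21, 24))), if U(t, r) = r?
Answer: 13570/3686862429 ≈ 3.6806e-6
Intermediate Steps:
v = 368 (v = -3 + 371 = 368)
A(g) = 663*g/108560 (A(g) = g/368 + g/295 = 663*g/108560)
1/(271692 + A(U(21, 24))) = 1/(271692 + (663/108560)*24) = 1/(271692 + 1989/13570) = 1/(3686862429/13570) = 13570/3686862429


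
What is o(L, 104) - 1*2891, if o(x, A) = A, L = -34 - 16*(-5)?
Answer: -2787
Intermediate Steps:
L = 46 (L = -34 - 1*(-80) = -34 + 80 = 46)
o(L, 104) - 1*2891 = 104 - 1*2891 = 104 - 2891 = -2787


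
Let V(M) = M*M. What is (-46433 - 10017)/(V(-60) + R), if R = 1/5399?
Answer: -304773550/19436401 ≈ -15.681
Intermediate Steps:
R = 1/5399 ≈ 0.00018522
V(M) = M²
(-46433 - 10017)/(V(-60) + R) = (-46433 - 10017)/((-60)² + 1/5399) = -56450/(3600 + 1/5399) = -56450/19436401/5399 = -56450*5399/19436401 = -304773550/19436401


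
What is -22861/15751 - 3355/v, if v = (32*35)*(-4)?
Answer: -9914535/14112896 ≈ -0.70252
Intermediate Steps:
v = -4480 (v = 1120*(-4) = -4480)
-22861/15751 - 3355/v = -22861/15751 - 3355/(-4480) = -22861*1/15751 - 3355*(-1/4480) = -22861/15751 + 671/896 = -9914535/14112896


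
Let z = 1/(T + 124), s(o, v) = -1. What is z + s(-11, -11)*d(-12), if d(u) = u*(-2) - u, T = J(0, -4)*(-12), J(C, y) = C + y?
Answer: -6191/172 ≈ -35.994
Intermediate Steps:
T = 48 (T = (0 - 4)*(-12) = -4*(-12) = 48)
d(u) = -3*u (d(u) = -2*u - u = -3*u)
z = 1/172 (z = 1/(48 + 124) = 1/172 ≈ 0.0058140)
z + s(-11, -11)*d(-12) = 1/172 - (-3)*(-12) = 1/172 - 1*36 = 1/172 - 36 = -6191/172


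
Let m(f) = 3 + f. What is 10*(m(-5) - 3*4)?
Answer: -140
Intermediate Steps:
10*(m(-5) - 3*4) = 10*((3 - 5) - 3*4) = 10*(-2 - 12) = 10*(-14) = -140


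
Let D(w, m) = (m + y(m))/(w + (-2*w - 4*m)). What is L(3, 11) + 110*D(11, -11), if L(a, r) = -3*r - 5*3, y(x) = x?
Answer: -364/3 ≈ -121.33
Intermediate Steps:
L(a, r) = -15 - 3*r (L(a, r) = -3*r - 15 = -15 - 3*r)
D(w, m) = 2*m/(-w - 4*m) (D(w, m) = (m + m)/(w + (-2*w - 4*m)) = (2*m)/(w + (-4*m - 2*w)) = (2*m)/(-w - 4*m) = 2*m/(-w - 4*m))
L(3, 11) + 110*D(11, -11) = (-15 - 3*11) + 110*(-2*(-11)/(11 + 4*(-11))) = (-15 - 33) + 110*(-2*(-11)/(11 - 44)) = -48 + 110*(-2*(-11)/(-33)) = -48 + 110*(-2*(-11)*(-1/33)) = -48 + 110*(-⅔) = -48 - 220/3 = -364/3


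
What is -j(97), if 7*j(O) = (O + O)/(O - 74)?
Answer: -194/161 ≈ -1.2050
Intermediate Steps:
j(O) = 2*O/(7*(-74 + O)) (j(O) = ((O + O)/(O - 74))/7 = ((2*O)/(-74 + O))/7 = (2*O/(-74 + O))/7 = 2*O/(7*(-74 + O)))
-j(97) = -2*97/(7*(-74 + 97)) = -2*97/(7*23) = -1*194/161 = -194/161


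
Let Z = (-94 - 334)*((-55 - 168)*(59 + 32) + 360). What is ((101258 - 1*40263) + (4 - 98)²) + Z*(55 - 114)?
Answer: -503278285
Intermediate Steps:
Z = 8531324 (Z = -428*(-223*91 + 360) = -428*(-20293 + 360) = -428*(-19933) = 8531324)
((101258 - 1*40263) + (4 - 98)²) + Z*(55 - 114) = ((101258 - 1*40263) + (4 - 98)²) + 8531324*(55 - 114) = ((101258 - 40263) + (-94)²) + 8531324*(-59) = (60995 + 8836) - 503348116 = 69831 - 503348116 = -503278285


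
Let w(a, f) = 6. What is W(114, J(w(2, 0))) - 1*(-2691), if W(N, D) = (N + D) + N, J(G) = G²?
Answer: 2955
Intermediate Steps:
W(N, D) = D + 2*N (W(N, D) = (D + N) + N = D + 2*N)
W(114, J(w(2, 0))) - 1*(-2691) = (6² + 2*114) - 1*(-2691) = (36 + 228) + 2691 = 264 + 2691 = 2955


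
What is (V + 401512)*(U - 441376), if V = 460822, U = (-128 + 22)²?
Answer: -370924346760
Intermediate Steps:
U = 11236 (U = (-106)² = 11236)
(V + 401512)*(U - 441376) = (460822 + 401512)*(11236 - 441376) = 862334*(-430140) = -370924346760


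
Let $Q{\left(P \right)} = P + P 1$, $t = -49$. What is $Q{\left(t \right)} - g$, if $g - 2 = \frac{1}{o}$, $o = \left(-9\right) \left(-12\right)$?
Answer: $- \frac{10801}{108} \approx -100.01$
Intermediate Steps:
$o = 108$
$Q{\left(P \right)} = 2 P$ ($Q{\left(P \right)} = P + P = 2 P$)
$g = \frac{217}{108}$ ($g = 2 + \frac{1}{108} = \frac{217}{108} \approx 2.0093$)
$Q{\left(t \right)} - g = 2 \left(-49\right) - \frac{217}{108} = -98 - \frac{217}{108} = - \frac{10801}{108}$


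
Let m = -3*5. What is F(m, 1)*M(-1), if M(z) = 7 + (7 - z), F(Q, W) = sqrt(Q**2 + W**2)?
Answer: 15*sqrt(226) ≈ 225.50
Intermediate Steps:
m = -15
M(z) = 14 - z
F(m, 1)*M(-1) = sqrt((-15)**2 + 1**2)*(14 - 1*(-1)) = sqrt(225 + 1)*(14 + 1) = sqrt(226)*15 = 15*sqrt(226)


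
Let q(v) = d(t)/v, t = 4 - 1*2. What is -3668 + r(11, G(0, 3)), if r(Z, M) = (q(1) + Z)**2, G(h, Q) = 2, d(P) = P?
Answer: -3499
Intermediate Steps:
t = 2 (t = 4 - 2 = 2)
q(v) = 2/v
r(Z, M) = (2 + Z)**2 (r(Z, M) = (2/1 + Z)**2 = (2*1 + Z)**2 = (2 + Z)**2)
-3668 + r(11, G(0, 3)) = -3668 + (2 + 11)**2 = -3668 + 13**2 = -3668 + 169 = -3499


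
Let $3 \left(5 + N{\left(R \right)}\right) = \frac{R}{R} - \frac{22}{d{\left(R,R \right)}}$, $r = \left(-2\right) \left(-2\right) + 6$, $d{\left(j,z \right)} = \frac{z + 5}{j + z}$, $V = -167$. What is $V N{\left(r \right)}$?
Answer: $\frac{21710}{9} \approx 2412.2$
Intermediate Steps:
$d{\left(j,z \right)} = \frac{5 + z}{j + z}$
$r = 10$ ($r = 4 + 6 = 10$)
$N{\left(R \right)} = - \frac{14}{3} - \frac{44 R}{3 \left(5 + R\right)}$ ($N{\left(R \right)} = -5 + \frac{\frac{R}{R} - \frac{22}{\frac{1}{R + R} \left(5 + R\right)}}{3} = -5 + \frac{1 - \frac{22}{\frac{1}{2 R} \left(5 + R\right)}}{3} = -5 + \frac{1 - \frac{22}{\frac{1}{2} \frac{1}{R} \left(5 + R\right)}}{3} = -5 + \frac{1 - 22 \frac{2 R}{5 + R}}{3} = -5 + \frac{1 - \frac{44 R}{5 + R}}{3} = -5 - \left(- \frac{1}{3} + \frac{44 R}{3 \left(5 + R\right)}\right) = - \frac{14}{3} - \frac{44 R}{3 \left(5 + R\right)}$)
$V N{\left(r \right)} = - 167 \frac{2 \left(-35 - 290\right)}{3 \left(5 + 10\right)} = - 167 \frac{2 \left(-35 - 290\right)}{3 \cdot 15} = - 167 \cdot \frac{2}{3} \cdot \frac{1}{15} \left(-325\right) = \left(-167\right) \left(- \frac{130}{9}\right) = \frac{21710}{9}$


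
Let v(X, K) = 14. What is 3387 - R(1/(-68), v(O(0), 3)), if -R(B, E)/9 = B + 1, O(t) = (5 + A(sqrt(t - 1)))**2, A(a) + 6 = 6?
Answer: 230919/68 ≈ 3395.9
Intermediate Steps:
A(a) = 0 (A(a) = -6 + 6 = 0)
O(t) = 25 (O(t) = (5 + 0)**2 = 5**2 = 25)
R(B, E) = -9 - 9*B (R(B, E) = -9*(B + 1) = -9*(1 + B) = -9 - 9*B)
3387 - R(1/(-68), v(O(0), 3)) = 3387 - (-9 - 9/(-68)) = 3387 - (-9 - 9*(-1/68)) = 3387 - (-9 + 9/68) = 3387 - 1*(-603/68) = 3387 + 603/68 = 230919/68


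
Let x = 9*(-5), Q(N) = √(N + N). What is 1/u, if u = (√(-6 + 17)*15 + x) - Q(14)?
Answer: 1/(-45 - 2*√7 + 15*√11) ≈ -1.8446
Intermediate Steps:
Q(N) = √2*√N (Q(N) = √(2*N) = √2*√N)
x = -45
u = -45 - 2*√7 + 15*√11 (u = (√(-6 + 17)*15 - 45) - √2*√14 = (√11*15 - 45) - 2*√7 = (15*√11 - 45) - 2*√7 = (-45 + 15*√11) - 2*√7 = -45 - 2*√7 + 15*√11 ≈ -0.54213)
1/u = 1/(-45 - 2*√7 + 15*√11)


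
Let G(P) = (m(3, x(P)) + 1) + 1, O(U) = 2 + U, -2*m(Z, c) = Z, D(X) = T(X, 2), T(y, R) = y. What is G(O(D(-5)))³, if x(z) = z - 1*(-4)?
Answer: ⅛ ≈ 0.12500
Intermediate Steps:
D(X) = X
x(z) = 4 + z (x(z) = z + 4 = 4 + z)
m(Z, c) = -Z/2
G(P) = ½ (G(P) = (-½*3 + 1) + 1 = (-3/2 + 1) + 1 = -½ + 1 = ½)
G(O(D(-5)))³ = (½)³ = ⅛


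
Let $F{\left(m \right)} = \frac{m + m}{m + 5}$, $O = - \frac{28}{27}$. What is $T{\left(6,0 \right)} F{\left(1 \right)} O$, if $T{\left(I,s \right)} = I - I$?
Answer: $0$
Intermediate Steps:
$T{\left(I,s \right)} = 0$
$O = - \frac{28}{27}$ ($O = \left(-28\right) \frac{1}{27} = - \frac{28}{27} \approx -1.037$)
$F{\left(m \right)} = \frac{2 m}{5 + m}$
$T{\left(6,0 \right)} F{\left(1 \right)} O = 0 \cdot 2 \cdot 1 \frac{1}{5 + 1} \left(- \frac{28}{27}\right) = 0 \cdot 2 \cdot 1 \cdot \frac{1}{6} \left(- \frac{28}{27}\right) = 0 \cdot \frac{1}{3} \left(- \frac{28}{27}\right) = 0 \left(- \frac{28}{27}\right) = 0$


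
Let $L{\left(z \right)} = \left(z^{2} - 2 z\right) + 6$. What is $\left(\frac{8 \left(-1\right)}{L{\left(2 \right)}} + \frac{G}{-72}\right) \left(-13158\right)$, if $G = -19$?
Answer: $\frac{56287}{4} \approx 14072.0$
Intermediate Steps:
$L{\left(z \right)} = 6 + z^{2} - 2 z$
$\left(\frac{8 \left(-1\right)}{L{\left(2 \right)}} + \frac{G}{-72}\right) \left(-13158\right) = \left(\frac{8 \left(-1\right)}{6 + 2^{2} - 4} - \frac{19}{-72}\right) \left(-13158\right) = \left(- \frac{8}{6 + 4 - 4} - - \frac{19}{72}\right) \left(-13158\right) = \left(- \frac{8}{6} + \frac{19}{72}\right) \left(-13158\right) = \left(\left(-8\right) \frac{1}{6} + \frac{19}{72}\right) \left(-13158\right) = \left(- \frac{4}{3} + \frac{19}{72}\right) \left(-13158\right) = \left(- \frac{77}{72}\right) \left(-13158\right) = \frac{56287}{4}$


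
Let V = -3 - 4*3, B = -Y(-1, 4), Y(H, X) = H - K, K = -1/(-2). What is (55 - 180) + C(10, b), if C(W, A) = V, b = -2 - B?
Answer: -140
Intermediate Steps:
K = ½ (K = -1*(-½) = ½ ≈ 0.50000)
Y(H, X) = -½ + H (Y(H, X) = H - 1*½ = H - ½ = -½ + H)
B = 3/2 (B = -(-½ - 1) = -1*(-3/2) = 3/2 ≈ 1.5000)
V = -15 (V = -3 - 12 = -15)
b = -7/2 (b = -2 - 1*3/2 = -2 - 3/2 = -7/2 ≈ -3.5000)
C(W, A) = -15
(55 - 180) + C(10, b) = (55 - 180) - 15 = -125 - 15 = -140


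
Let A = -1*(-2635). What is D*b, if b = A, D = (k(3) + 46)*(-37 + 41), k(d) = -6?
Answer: 421600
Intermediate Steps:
A = 2635
D = 160 (D = (-6 + 46)*(-37 + 41) = 40*4 = 160)
b = 2635
D*b = 160*2635 = 421600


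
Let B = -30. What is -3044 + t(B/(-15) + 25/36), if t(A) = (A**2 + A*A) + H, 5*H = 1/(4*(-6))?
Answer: -4907771/1620 ≈ -3029.5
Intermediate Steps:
H = -1/120 (H = 1/(5*((4*(-6)))) = (1/5)/(-24) = (1/5)*(-1/24) = -1/120 ≈ -0.0083333)
t(A) = -1/120 + 2*A**2 (t(A) = (A**2 + A*A) - 1/120 = (A**2 + A**2) - 1/120 = 2*A**2 - 1/120 = -1/120 + 2*A**2)
-3044 + t(B/(-15) + 25/36) = -3044 + (-1/120 + 2*(-30/(-15) + 25/36)**2) = -3044 + (-1/120 + 2*(-30*(-1/15) + 25*(1/36))**2) = -3044 + (-1/120 + 2*(2 + 25/36)**2) = -3044 + (-1/120 + 2*(97/36)**2) = -3044 + (-1/120 + 2*(9409/1296)) = -3044 + (-1/120 + 9409/648) = -3044 + 23509/1620 = -4907771/1620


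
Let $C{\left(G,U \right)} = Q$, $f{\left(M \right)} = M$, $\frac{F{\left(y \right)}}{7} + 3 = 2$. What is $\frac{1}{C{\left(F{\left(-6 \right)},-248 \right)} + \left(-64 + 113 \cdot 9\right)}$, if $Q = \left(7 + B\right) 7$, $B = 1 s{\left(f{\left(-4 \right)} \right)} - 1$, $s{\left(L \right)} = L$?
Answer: $\frac{1}{967} \approx 0.0010341$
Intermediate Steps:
$F{\left(y \right)} = -7$ ($F{\left(y \right)} = -21 + 7 \cdot 2 = -21 + 14 = -7$)
$B = -5$ ($B = 1 \left(-4\right) - 1 = -4 - 1 = -5$)
$Q = 14$ ($Q = \left(7 - 5\right) 7 = 2 \cdot 7 = 14$)
$C{\left(G,U \right)} = 14$
$\frac{1}{C{\left(F{\left(-6 \right)},-248 \right)} + \left(-64 + 113 \cdot 9\right)} = \frac{1}{14 + \left(-64 + 113 \cdot 9\right)} = \frac{1}{14 + \left(-64 + 1017\right)} = \frac{1}{14 + 953} = \frac{1}{967}$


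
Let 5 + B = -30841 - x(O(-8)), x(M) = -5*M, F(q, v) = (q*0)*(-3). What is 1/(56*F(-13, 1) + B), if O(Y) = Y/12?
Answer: -3/92548 ≈ -3.2416e-5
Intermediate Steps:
O(Y) = Y/12 (O(Y) = Y*(1/12) = Y/12)
F(q, v) = 0 (F(q, v) = 0*(-3) = 0)
B = -92548/3 (B = -5 + (-30841 - (-5)*(1/12)*(-8)) = -5 + (-30841 - (-5)*(-2)/3) = -5 + (-30841 - 1*10/3) = -5 + (-30841 - 10/3) = -5 - 92533/3 = -92548/3 ≈ -30849.)
1/(56*F(-13, 1) + B) = 1/(56*0 - 92548/3) = 1/(0 - 92548/3) = 1/(-92548/3) = -3/92548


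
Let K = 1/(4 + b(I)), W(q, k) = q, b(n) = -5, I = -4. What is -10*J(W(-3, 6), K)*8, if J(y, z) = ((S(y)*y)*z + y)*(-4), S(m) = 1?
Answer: 0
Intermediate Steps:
K = -1 (K = 1/(4 - 5) = 1/(-1) = -1)
J(y, z) = -4*y - 4*y*z (J(y, z) = ((1*y)*z + y)*(-4) = (y*z + y)*(-4) = (y + y*z)*(-4) = -4*y - 4*y*z)
-10*J(W(-3, 6), K)*8 = -(-40)*(-3)*(1 - 1)*8 = -(-40)*(-3)*0*8 = -10*0*8 = 0*8 = 0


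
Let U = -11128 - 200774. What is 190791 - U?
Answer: 402693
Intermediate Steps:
U = -211902
190791 - U = 190791 - 1*(-211902) = 190791 + 211902 = 402693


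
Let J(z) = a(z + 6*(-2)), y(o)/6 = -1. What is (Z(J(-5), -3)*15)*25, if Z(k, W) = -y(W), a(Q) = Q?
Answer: 2250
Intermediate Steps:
y(o) = -6 (y(o) = 6*(-1) = -6)
J(z) = -12 + z (J(z) = z + 6*(-2) = z - 12 = -12 + z)
Z(k, W) = 6 (Z(k, W) = -1*(-6) = 6)
(Z(J(-5), -3)*15)*25 = (6*15)*25 = 90*25 = 2250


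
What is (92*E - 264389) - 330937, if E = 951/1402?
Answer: -417279780/701 ≈ -5.9526e+5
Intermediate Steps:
E = 951/1402 (E = 951*(1/1402) = 951/1402 ≈ 0.67832)
(92*E - 264389) - 330937 = (92*(951/1402) - 264389) - 330937 = (43746/701 - 264389) - 330937 = -185292943/701 - 330937 = -417279780/701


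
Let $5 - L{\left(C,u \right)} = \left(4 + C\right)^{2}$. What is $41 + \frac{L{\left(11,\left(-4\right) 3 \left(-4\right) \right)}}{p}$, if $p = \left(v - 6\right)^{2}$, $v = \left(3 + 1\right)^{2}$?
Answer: $\frac{194}{5} \approx 38.8$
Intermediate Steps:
$L{\left(C,u \right)} = 5 - \left(4 + C\right)^{2}$
$v = 16$ ($v = 4^{2} = 16$)
$p = 100$ ($p = \left(16 - 6\right)^{2} = 10^{2} = 100$)
$41 + \frac{L{\left(11,\left(-4\right) 3 \left(-4\right) \right)}}{p} = 41 + \frac{5 - \left(4 + 11\right)^{2}}{100} = 41 + \frac{5 - 15^{2}}{100} = 41 + \frac{5 - 225}{100} = 41 + \frac{1}{100} \left(-220\right) = 41 - \frac{11}{5} = \frac{194}{5}$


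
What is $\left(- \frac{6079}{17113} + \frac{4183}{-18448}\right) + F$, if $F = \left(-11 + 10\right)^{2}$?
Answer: $\frac{131971553}{315700624} \approx 0.41803$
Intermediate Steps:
$F = 1$ ($F = \left(-1\right)^{2} = 1$)
$\left(- \frac{6079}{17113} + \frac{4183}{-18448}\right) + F = \left(- \frac{6079}{17113} + \frac{4183}{-18448}\right) + 1 = \left(\left(-6079\right) \frac{1}{17113} + 4183 \left(- \frac{1}{18448}\right)\right) + 1 = \left(- \frac{6079}{17113} - \frac{4183}{18448}\right) + 1 = - \frac{183729071}{315700624} + 1 = \frac{131971553}{315700624}$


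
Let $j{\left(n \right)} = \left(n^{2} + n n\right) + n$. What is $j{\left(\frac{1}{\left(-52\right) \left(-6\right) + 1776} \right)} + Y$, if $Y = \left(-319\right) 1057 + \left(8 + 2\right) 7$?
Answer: $- \frac{734863188491}{2179872} \approx -3.3711 \cdot 10^{5}$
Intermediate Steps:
$Y = -337113$ ($Y = -337183 + 10 \cdot 7 = -337183 + 70 = -337113$)
$j{\left(n \right)} = n + 2 n^{2}$ ($j{\left(n \right)} = \left(n^{2} + n^{2}\right) + n = 2 n^{2} + n = n + 2 n^{2}$)
$j{\left(\frac{1}{\left(-52\right) \left(-6\right) + 1776} \right)} + Y = \frac{1 + \frac{2}{\left(-52\right) \left(-6\right) + 1776}}{\left(-52\right) \left(-6\right) + 1776} - 337113 = \frac{1 + \frac{2}{312 + 1776}}{312 + 1776} - 337113 = \frac{1 + \frac{2}{2088}}{2088} - 337113 = \frac{1 + 2 \cdot \frac{1}{2088}}{2088} - 337113 = \frac{1 + \frac{1}{1044}}{2088} - 337113 = \frac{1}{2088} \cdot \frac{1045}{1044} - 337113 = \frac{1045}{2179872} - 337113 = - \frac{734863188491}{2179872}$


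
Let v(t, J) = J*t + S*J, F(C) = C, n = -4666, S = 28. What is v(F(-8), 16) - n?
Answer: 4986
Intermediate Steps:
v(t, J) = 28*J + J*t (v(t, J) = J*t + 28*J = 28*J + J*t)
v(F(-8), 16) - n = 16*(28 - 8) - 1*(-4666) = 16*20 + 4666 = 320 + 4666 = 4986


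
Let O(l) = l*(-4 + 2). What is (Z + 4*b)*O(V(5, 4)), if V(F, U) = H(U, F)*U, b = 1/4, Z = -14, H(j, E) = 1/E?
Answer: 104/5 ≈ 20.800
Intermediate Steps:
b = ¼ ≈ 0.25000
V(F, U) = U/F
O(l) = -2*l (O(l) = l*(-2) = -2*l)
(Z + 4*b)*O(V(5, 4)) = (-14 + 4*(¼))*(-8/5) = (-14 + 1)*(-8/5) = -(-26)*4/5 = -13*(-8/5) = 104/5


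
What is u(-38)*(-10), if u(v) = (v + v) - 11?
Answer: 870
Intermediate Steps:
u(v) = -11 + 2*v (u(v) = 2*v - 11 = -11 + 2*v)
u(-38)*(-10) = (-11 + 2*(-38))*(-10) = (-11 - 76)*(-10) = -87*(-10) = 870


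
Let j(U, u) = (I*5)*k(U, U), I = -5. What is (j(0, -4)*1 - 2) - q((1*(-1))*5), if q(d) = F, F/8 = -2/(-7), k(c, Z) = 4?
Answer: -730/7 ≈ -104.29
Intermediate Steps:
j(U, u) = -100 (j(U, u) = -5*5*4 = -25*4 = -100)
F = 16/7 (F = 8*(-2/(-7)) = 8*(-2*(-⅐)) = 8*(2/7) = 16/7 ≈ 2.2857)
q(d) = 16/7
(j(0, -4)*1 - 2) - q((1*(-1))*5) = (-100*1 - 2) - 1*16/7 = (-100 - 2) - 16/7 = -102 - 16/7 = -730/7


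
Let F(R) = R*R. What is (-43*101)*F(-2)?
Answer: -17372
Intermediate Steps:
F(R) = R**2
(-43*101)*F(-2) = -43*101*(-2)**2 = -4343*4 = -17372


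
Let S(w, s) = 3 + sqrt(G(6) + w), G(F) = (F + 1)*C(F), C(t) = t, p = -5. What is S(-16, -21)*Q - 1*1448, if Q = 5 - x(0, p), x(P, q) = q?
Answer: -1418 + 10*sqrt(26) ≈ -1367.0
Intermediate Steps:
G(F) = F*(1 + F) (G(F) = (F + 1)*F = (1 + F)*F = F*(1 + F))
S(w, s) = 3 + sqrt(42 + w) (S(w, s) = 3 + sqrt(6*(1 + 6) + w) = 3 + sqrt(6*7 + w) = 3 + sqrt(42 + w))
Q = 10 (Q = 5 - 1*(-5) = 5 + 5 = 10)
S(-16, -21)*Q - 1*1448 = (3 + sqrt(42 - 16))*10 - 1*1448 = (3 + sqrt(26))*10 - 1448 = (30 + 10*sqrt(26)) - 1448 = -1418 + 10*sqrt(26)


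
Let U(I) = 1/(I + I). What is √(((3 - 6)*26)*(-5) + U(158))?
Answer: √9736039/158 ≈ 19.749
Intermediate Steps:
U(I) = 1/(2*I)
√(((3 - 6)*26)*(-5) + U(158)) = √(((3 - 6)*26)*(-5) + (½)/158) = √(-3*26*(-5) + (½)*(1/158)) = √(-78*(-5) + 1/316) = √(390 + 1/316) = √(123241/316) = √9736039/158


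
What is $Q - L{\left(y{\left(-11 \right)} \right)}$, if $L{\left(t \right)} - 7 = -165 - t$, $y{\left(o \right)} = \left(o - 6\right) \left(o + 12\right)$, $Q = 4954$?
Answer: $5095$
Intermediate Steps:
$y{\left(o \right)} = \left(-6 + o\right) \left(12 + o\right)$
$L{\left(t \right)} = -158 - t$ ($L{\left(t \right)} = 7 - \left(165 + t\right) = -158 - t$)
$Q - L{\left(y{\left(-11 \right)} \right)} = 4954 - \left(-158 - \left(-72 + \left(-11\right)^{2} + 6 \left(-11\right)\right)\right) = 4954 - \left(-158 - \left(-72 + 121 - 66\right)\right) = 4954 - \left(-158 - -17\right) = 4954 - \left(-158 + 17\right) = 4954 - -141 = 4954 + 141 = 5095$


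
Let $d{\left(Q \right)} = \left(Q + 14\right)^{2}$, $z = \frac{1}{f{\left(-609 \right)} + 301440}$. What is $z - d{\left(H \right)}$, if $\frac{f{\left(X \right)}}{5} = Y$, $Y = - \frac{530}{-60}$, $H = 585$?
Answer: $- \frac{649036922899}{1808905} \approx -3.588 \cdot 10^{5}$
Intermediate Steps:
$Y = \frac{53}{6}$ ($Y = \left(-530\right) \left(- \frac{1}{60}\right) = \frac{53}{6} \approx 8.8333$)
$f{\left(X \right)} = \frac{265}{6}$ ($f{\left(X \right)} = 5 \cdot \frac{53}{6} = \frac{265}{6}$)
$z = \frac{6}{1808905}$ ($z = \frac{1}{\frac{265}{6} + 301440} = \frac{1}{\frac{1808905}{6}} = \frac{6}{1808905} \approx 3.3169 \cdot 10^{-6}$)
$d{\left(Q \right)} = \left(14 + Q\right)^{2}$
$z - d{\left(H \right)} = \frac{6}{1808905} - \left(14 + 585\right)^{2} = \frac{6}{1808905} - 599^{2} = \frac{6}{1808905} - 358801 = - \frac{649036922899}{1808905}$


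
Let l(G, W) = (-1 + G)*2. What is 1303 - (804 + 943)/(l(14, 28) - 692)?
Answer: 869545/666 ≈ 1305.6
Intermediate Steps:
l(G, W) = -2 + 2*G
1303 - (804 + 943)/(l(14, 28) - 692) = 1303 - (804 + 943)/((-2 + 2*14) - 692) = 1303 - 1747/((-2 + 28) - 692) = 1303 - 1747/(26 - 692) = 1303 - 1747/(-666) = 1303 - 1747*(-1)/666 = 1303 - 1*(-1747/666) = 1303 + 1747/666 = 869545/666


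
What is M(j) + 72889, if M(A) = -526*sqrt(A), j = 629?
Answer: 72889 - 526*sqrt(629) ≈ 59697.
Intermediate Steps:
M(j) + 72889 = -526*sqrt(629) + 72889 = 72889 - 526*sqrt(629)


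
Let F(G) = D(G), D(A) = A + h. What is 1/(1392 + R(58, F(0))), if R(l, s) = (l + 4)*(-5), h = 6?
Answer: 1/1082 ≈ 0.00092421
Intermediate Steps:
D(A) = 6 + A (D(A) = A + 6 = 6 + A)
F(G) = 6 + G
R(l, s) = -20 - 5*l (R(l, s) = (4 + l)*(-5) = -20 - 5*l)
1/(1392 + R(58, F(0))) = 1/(1392 + (-20 - 5*58)) = 1/(1392 + (-20 - 290)) = 1/(1392 - 310) = 1/1082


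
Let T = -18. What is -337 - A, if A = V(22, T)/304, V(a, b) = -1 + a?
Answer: -102469/304 ≈ -337.07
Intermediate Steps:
A = 21/304 (A = (-1 + 22)/304 = 21*(1/304) = 21/304 ≈ 0.069079)
-337 - A = -337 - 1*21/304 = -337 - 21/304 = -102469/304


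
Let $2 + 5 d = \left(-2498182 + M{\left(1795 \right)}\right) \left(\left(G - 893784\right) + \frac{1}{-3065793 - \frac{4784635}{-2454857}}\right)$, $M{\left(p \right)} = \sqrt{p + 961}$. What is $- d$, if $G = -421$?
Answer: $- \frac{8406203977554477056372751}{18815196554915} + \frac{6729857134157561887 \sqrt{689}}{18815196554915} \approx -4.4677 \cdot 10^{11}$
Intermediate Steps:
$M{\left(p \right)} = \sqrt{961 + p}$
$d = \frac{8406203977554477056372751}{18815196554915} - \frac{6729857134157561887 \sqrt{689}}{18815196554915}$ ($d = - \frac{2}{5} + \frac{\left(-2498182 + \sqrt{961 + 1795}\right) \left(\left(-421 - 893784\right) + \frac{1}{-3065793 - \frac{4784635}{-2454857}}\right)}{5} = - \frac{2}{5} + \frac{\left(-2498182 + \sqrt{2756}\right) \left(\left(-421 - 893784\right) + \frac{1}{-3065793 - - \frac{4784635}{2454857}}\right)}{5} = - \frac{2}{5} + \frac{\left(-2498182 + 2 \sqrt{689}\right) \left(-894205 + \frac{1}{-3065793 + \frac{4784635}{2454857}}\right)}{5} = - \frac{2}{5} + \frac{\left(-2498182 + 2 \sqrt{689}\right) \left(-894205 + \frac{1}{- \frac{7526078621966}{2454857}}\right)}{5} = - \frac{2}{5} + \frac{\left(-2498182 + 2 \sqrt{689}\right) \left(-894205 - \frac{2454857}{7526078621966}\right)}{5} = - \frac{2}{5} + \frac{\left(-2498182 + 2 \sqrt{689}\right) \left(- \frac{6729857134157561887}{7526078621966}\right)}{5} = - \frac{2}{5} + \frac{\frac{8406203977562003134994717}{3763039310983} - \frac{6729857134157561887 \sqrt{689}}{3763039310983}}{5} = - \frac{2}{5} + \left(\frac{8406203977562003134994717}{18815196554915} - \frac{6729857134157561887 \sqrt{689}}{18815196554915}\right) = \frac{8406203977554477056372751}{18815196554915} - \frac{6729857134157561887 \sqrt{689}}{18815196554915} \approx 4.4677 \cdot 10^{11}$)
$- d = - (\frac{8406203977554477056372751}{18815196554915} - \frac{6729857134157561887 \sqrt{689}}{18815196554915}) = - \frac{8406203977554477056372751}{18815196554915} + \frac{6729857134157561887 \sqrt{689}}{18815196554915}$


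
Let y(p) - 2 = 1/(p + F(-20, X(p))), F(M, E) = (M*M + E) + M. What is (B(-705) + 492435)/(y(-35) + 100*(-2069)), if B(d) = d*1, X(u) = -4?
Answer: -167679930/70552217 ≈ -2.3767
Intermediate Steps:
B(d) = d
F(M, E) = E + M + M² (F(M, E) = (M² + E) + M = (E + M²) + M = E + M + M²)
y(p) = 2 + 1/(376 + p) (y(p) = 2 + 1/(p + (-4 - 20 + (-20)²)) = 2 + 1/(p + (-4 - 20 + 400)) = 2 + 1/(p + 376) = 2 + 1/(376 + p))
(B(-705) + 492435)/(y(-35) + 100*(-2069)) = (-705 + 492435)/((753 + 2*(-35))/(376 - 35) + 100*(-2069)) = 491730/((753 - 70)/341 - 206900) = 491730/((1/341)*683 - 206900) = 491730/(683/341 - 206900) = 491730/(-70552217/341) = 491730*(-341/70552217) = -167679930/70552217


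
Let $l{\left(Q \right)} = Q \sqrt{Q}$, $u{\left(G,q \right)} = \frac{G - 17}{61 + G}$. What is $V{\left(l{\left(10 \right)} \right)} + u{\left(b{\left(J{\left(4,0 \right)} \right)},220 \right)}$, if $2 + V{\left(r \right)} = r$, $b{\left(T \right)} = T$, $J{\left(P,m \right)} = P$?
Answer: $- \frac{11}{5} + 10 \sqrt{10} \approx 29.423$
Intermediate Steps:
$u{\left(G,q \right)} = \frac{-17 + G}{61 + G}$
$l{\left(Q \right)} = Q^{\frac{3}{2}}$
$V{\left(r \right)} = -2 + r$
$V{\left(l{\left(10 \right)} \right)} + u{\left(b{\left(J{\left(4,0 \right)} \right)},220 \right)} = \left(-2 + 10^{\frac{3}{2}}\right) + \frac{-17 + 4}{61 + 4} = \left(-2 + 10 \sqrt{10}\right) + \frac{1}{65} \left(-13\right) = \left(-2 + 10 \sqrt{10}\right) - \frac{1}{5} = - \frac{11}{5} + 10 \sqrt{10}$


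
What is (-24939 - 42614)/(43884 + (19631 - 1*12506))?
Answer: -67553/51009 ≈ -1.3243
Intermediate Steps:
(-24939 - 42614)/(43884 + (19631 - 1*12506)) = -67553/(43884 + (19631 - 12506)) = -67553/(43884 + 7125) = -67553/51009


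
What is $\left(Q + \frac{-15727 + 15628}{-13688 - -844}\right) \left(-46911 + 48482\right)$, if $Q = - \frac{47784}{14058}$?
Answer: $- \frac{14575689299}{2735772} \approx -5327.8$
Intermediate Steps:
$Q = - \frac{724}{213}$ ($Q = \left(-47784\right) \frac{1}{14058} = - \frac{724}{213} \approx -3.3991$)
$\left(Q + \frac{-15727 + 15628}{-13688 - -844}\right) \left(-46911 + 48482\right) = \left(- \frac{724}{213} + \frac{-15727 + 15628}{-13688 - -844}\right) \left(-46911 + 48482\right) = \left(- \frac{724}{213} - \frac{99}{-13688 + \left(-7274 + 8118\right)}\right) 1571 = \left(- \frac{724}{213} - \frac{99}{-13688 + 844}\right) 1571 = \left(- \frac{724}{213} - \frac{99}{-12844}\right) 1571 = \left(- \frac{724}{213} - - \frac{99}{12844}\right) 1571 = \left(- \frac{724}{213} + \frac{99}{12844}\right) 1571 = \left(- \frac{9277969}{2735772}\right) 1571 = - \frac{14575689299}{2735772}$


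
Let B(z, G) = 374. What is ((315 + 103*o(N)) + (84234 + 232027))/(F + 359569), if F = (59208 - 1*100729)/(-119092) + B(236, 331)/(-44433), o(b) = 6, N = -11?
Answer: 1678468476290184/1902702455327869 ≈ 0.88215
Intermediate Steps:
F = 1800362185/5291614836 (F = (59208 - 1*100729)/(-119092) + 374/(-44433) = (59208 - 100729)*(-1/119092) + 374*(-1/44433) = -41521*(-1/119092) - 374/44433 = 41521/119092 - 374/44433 = 1800362185/5291614836 ≈ 0.34023)
((315 + 103*o(N)) + (84234 + 232027))/(F + 359569) = ((315 + 103*6) + (84234 + 232027))/(1800362185/5291614836 + 359569) = ((315 + 618) + 316261)/(1902702455327869/5291614836) = (933 + 316261)*(5291614836/1902702455327869) = 317194*(5291614836/1902702455327869) = 1678468476290184/1902702455327869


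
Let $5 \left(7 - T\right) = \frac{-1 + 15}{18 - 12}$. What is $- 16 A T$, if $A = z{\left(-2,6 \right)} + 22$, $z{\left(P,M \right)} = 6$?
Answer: $- \frac{43904}{15} \approx -2926.9$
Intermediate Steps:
$T = \frac{98}{15}$ ($T = 7 - \frac{\left(-1 + 15\right) \frac{1}{18 - 12}}{5} = 7 - \frac{14 \cdot \frac{1}{6}}{5} = 7 - \frac{7}{15} = \frac{98}{15} \approx 6.5333$)
$A = 28$ ($A = 6 + 22 = 28$)
$- 16 A T = \left(-16\right) 28 \cdot \frac{98}{15} = \left(-448\right) \frac{98}{15} = - \frac{43904}{15}$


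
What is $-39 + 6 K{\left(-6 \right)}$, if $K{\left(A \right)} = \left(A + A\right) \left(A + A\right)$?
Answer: $825$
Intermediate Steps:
$K{\left(A \right)} = 4 A^{2}$ ($K{\left(A \right)} = 2 A 2 A = 4 A^{2}$)
$-39 + 6 K{\left(-6 \right)} = -39 + 6 \cdot 4 \left(-6\right)^{2} = -39 + 6 \cdot 4 \cdot 36 = -39 + 6 \cdot 144 = -39 + 864 = 825$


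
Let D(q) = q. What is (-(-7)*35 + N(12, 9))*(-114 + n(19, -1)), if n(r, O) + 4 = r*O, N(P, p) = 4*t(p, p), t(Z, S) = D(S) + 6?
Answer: -41785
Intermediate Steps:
t(Z, S) = 6 + S (t(Z, S) = S + 6 = 6 + S)
N(P, p) = 24 + 4*p (N(P, p) = 4*(6 + p) = 24 + 4*p)
n(r, O) = -4 + O*r (n(r, O) = -4 + r*O = -4 + O*r)
(-(-7)*35 + N(12, 9))*(-114 + n(19, -1)) = (-(-7)*35 + (24 + 4*9))*(-114 + (-4 - 1*19)) = (-1*(-245) + (24 + 36))*(-114 + (-4 - 19)) = (245 + 60)*(-114 - 23) = 305*(-137) = -41785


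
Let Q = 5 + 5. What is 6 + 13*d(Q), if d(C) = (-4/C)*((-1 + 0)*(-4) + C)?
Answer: -334/5 ≈ -66.800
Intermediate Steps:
Q = 10
d(C) = -4*(4 + C)/C (d(C) = (-4/C)*(-1*(-4) + C) = (-4/C)*(4 + C) = -4*(4 + C)/C)
6 + 13*d(Q) = 6 + 13*(-4 - 16/10) = 6 + 13*(-4 - 16*⅒) = 6 + 13*(-4 - 8/5) = 6 + 13*(-28/5) = 6 - 364/5 = -334/5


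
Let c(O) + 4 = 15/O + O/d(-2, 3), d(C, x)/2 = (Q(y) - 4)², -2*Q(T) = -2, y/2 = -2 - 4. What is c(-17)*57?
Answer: -33877/102 ≈ -332.13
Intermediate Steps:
y = -12 (y = 2*(-2 - 4) = 2*(-6) = -12)
Q(T) = 1 (Q(T) = -½*(-2) = 1)
d(C, x) = 18 (d(C, x) = 2*(1 - 4)² = 2*(-3)² = 2*9 = 18)
c(O) = -4 + 15/O + O/18 (c(O) = -4 + (15/O + O/18) = -4 + 15/O + O/18)
c(-17)*57 = (-4 + 15/(-17) + (1/18)*(-17))*57 = (-4 + 15*(-1/17) - 17/18)*57 = (-4 - 15/17 - 17/18)*57 = -1783/306*57 = -33877/102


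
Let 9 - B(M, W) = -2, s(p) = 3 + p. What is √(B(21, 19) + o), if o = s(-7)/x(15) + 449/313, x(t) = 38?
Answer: √436045934/5947 ≈ 3.5113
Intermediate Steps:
o = 7905/5947 (o = (3 - 7)/38 + 449/313 = -4*1/38 + 449*(1/313) = -2/19 + 449/313 = 7905/5947 ≈ 1.3292)
B(M, W) = 11 (B(M, W) = 9 - 1*(-2) = 9 + 2 = 11)
√(B(21, 19) + o) = √(11 + 7905/5947) = √(73322/5947) = √436045934/5947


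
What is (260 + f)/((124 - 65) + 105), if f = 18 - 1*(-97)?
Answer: 375/164 ≈ 2.2866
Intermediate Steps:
f = 115 (f = 18 + 97 = 115)
(260 + f)/((124 - 65) + 105) = (260 + 115)/((124 - 65) + 105) = 375/(59 + 105) = 375/164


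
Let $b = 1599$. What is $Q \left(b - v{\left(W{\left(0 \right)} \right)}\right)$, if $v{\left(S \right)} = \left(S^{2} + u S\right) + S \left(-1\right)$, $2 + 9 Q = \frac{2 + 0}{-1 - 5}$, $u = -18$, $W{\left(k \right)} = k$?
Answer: $- \frac{3731}{9} \approx -414.56$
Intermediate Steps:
$Q = - \frac{7}{27}$ ($Q = - \frac{2}{9} + \frac{\left(2 + 0\right) \frac{1}{-1 - 5}}{9} = - \frac{2}{9} + \frac{2 \frac{1}{-6}}{9} = - \frac{2}{9} + \frac{2 \left(- \frac{1}{6}\right)}{9} = - \frac{2}{9} + \frac{1}{9} \left(- \frac{1}{3}\right) = - \frac{2}{9} - \frac{1}{27} = - \frac{7}{27} \approx -0.25926$)
$v{\left(S \right)} = S^{2} - 19 S$ ($v{\left(S \right)} = \left(S^{2} - 18 S\right) + S \left(-1\right) = \left(S^{2} - 18 S\right) - S = S^{2} - 19 S$)
$Q \left(b - v{\left(W{\left(0 \right)} \right)}\right) = - \frac{7 \left(1599 - 0 \left(-19 + 0\right)\right)}{27} = - \frac{7 \left(1599 - 0 \left(-19\right)\right)}{27} = - \frac{7 \left(1599 - 0\right)}{27} = - \frac{7 \left(1599 + 0\right)}{27} = \left(- \frac{7}{27}\right) 1599 = - \frac{3731}{9}$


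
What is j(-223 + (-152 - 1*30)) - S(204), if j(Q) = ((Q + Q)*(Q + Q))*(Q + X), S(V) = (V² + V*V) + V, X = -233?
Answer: -418675236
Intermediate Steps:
S(V) = V + 2*V² (S(V) = (V² + V²) + V = 2*V² + V = V + 2*V²)
j(Q) = 4*Q²*(-233 + Q) (j(Q) = ((Q + Q)*(Q + Q))*(Q - 233) = ((2*Q)*(2*Q))*(-233 + Q) = (4*Q²)*(-233 + Q) = 4*Q²*(-233 + Q))
j(-223 + (-152 - 1*30)) - S(204) = 4*(-223 + (-152 - 1*30))²*(-233 + (-223 + (-152 - 1*30))) - 204*(1 + 2*204) = 4*(-223 + (-152 - 30))²*(-233 + (-223 + (-152 - 30))) - 204*(1 + 408) = 4*(-223 - 182)²*(-233 + (-223 - 182)) - 204*409 = 4*(-405)²*(-233 - 405) - 1*83436 = 4*164025*(-638) - 83436 = -418591800 - 83436 = -418675236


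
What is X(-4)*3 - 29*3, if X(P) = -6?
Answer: -105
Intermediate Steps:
X(-4)*3 - 29*3 = -6*3 - 29*3 = -18 - 87 = -105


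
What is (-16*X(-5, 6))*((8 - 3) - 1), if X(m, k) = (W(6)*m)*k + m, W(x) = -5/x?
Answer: -1280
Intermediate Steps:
X(m, k) = m - 5*k*m/6 (X(m, k) = ((-5/6)*m)*k + m = ((-5*⅙)*m)*k + m = (-5*m/6)*k + m = -5*k*m/6 + m = m - 5*k*m/6)
(-16*X(-5, 6))*((8 - 3) - 1) = (-8*(-5)*(6 - 5*6)/3)*((8 - 3) - 1) = (-8*(-5)*(6 - 30)/3)*(5 - 1) = -8*(-5)*(-24)/3*4 = -16*20*4 = -320*4 = -1280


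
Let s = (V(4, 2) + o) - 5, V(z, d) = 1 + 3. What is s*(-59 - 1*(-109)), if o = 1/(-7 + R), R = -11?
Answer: -475/9 ≈ -52.778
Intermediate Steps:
o = -1/18 (o = 1/(-7 - 11) = 1/(-18) = -1/18 ≈ -0.055556)
V(z, d) = 4
s = -19/18 (s = (4 - 1/18) - 5 = 71/18 - 5 = -19/18 ≈ -1.0556)
s*(-59 - 1*(-109)) = -19*(-59 - 1*(-109))/18 = -19*(-59 + 109)/18 = -19/18*50 = -475/9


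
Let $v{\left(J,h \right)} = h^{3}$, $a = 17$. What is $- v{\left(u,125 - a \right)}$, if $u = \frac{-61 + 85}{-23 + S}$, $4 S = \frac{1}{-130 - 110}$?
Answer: $-1259712$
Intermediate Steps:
$S = - \frac{1}{960}$ ($S = \frac{1}{4 \left(-130 - 110\right)} = \frac{1}{4 \left(-240\right)} = \frac{1}{4} \left(- \frac{1}{240}\right) = - \frac{1}{960} \approx -0.0010417$)
$u = - \frac{23040}{22081}$ ($u = \frac{-61 + 85}{-23 - \frac{1}{960}} = \frac{24}{- \frac{22081}{960}} = 24 \left(- \frac{960}{22081}\right) = - \frac{23040}{22081} \approx -1.0434$)
$- v{\left(u,125 - a \right)} = - \left(125 - 17\right)^{3} = - 108^{3} = \left(-1\right) 1259712 = -1259712$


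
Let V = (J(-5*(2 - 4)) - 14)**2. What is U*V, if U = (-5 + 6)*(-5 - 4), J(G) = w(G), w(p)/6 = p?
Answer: -19044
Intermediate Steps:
w(p) = 6*p
J(G) = 6*G
V = 2116 (V = (6*(-5*(2 - 4)) - 14)**2 = (6*(-5*(-2)) - 14)**2 = (6*10 - 14)**2 = (60 - 14)**2 = 46**2 = 2116)
U = -9 (U = 1*(-9) = -9)
U*V = -9*2116 = -19044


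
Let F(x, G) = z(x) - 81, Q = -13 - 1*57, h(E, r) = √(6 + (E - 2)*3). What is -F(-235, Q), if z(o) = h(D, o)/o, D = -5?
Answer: 81 + I*√15/235 ≈ 81.0 + 0.016481*I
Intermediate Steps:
h(E, r) = √3*√E (h(E, r) = √(6 + (-2 + E)*3) = √(6 + (-6 + 3*E)) = √(3*E) = √3*√E)
Q = -70 (Q = -13 - 57 = -70)
z(o) = I*√15/o (z(o) = (√3*√(-5))/o = (√3*(I*√5))/o = (I*√15)/o = I*√15/o)
F(x, G) = -81 + I*√15/x (F(x, G) = I*√15/x - 81 = -81 + I*√15/x)
-F(-235, Q) = -(-81 + I*√15/(-235)) = -(-81 + I*√15*(-1/235)) = -(-81 - I*√15/235) = 81 + I*√15/235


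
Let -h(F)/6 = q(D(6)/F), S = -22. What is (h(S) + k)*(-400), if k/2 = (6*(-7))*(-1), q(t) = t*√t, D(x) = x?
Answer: -33600 - 7200*I*√33/121 ≈ -33600.0 - 341.83*I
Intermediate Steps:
q(t) = t^(3/2)
h(F) = -36*√6*(1/F)^(3/2) (h(F) = -6*6*√6*(1/F)^(3/2) = -36*√6*(1/F)^(3/2))
k = 84 (k = 2*((6*(-7))*(-1)) = 2*(-42*(-1)) = 2*42 = 84)
(h(S) + k)*(-400) = (-36*√6*(1/(-22))^(3/2) + 84)*(-400) = (-36*√6*(-1/22)^(3/2) + 84)*(-400) = (-36*√6*(-I*√22/484) + 84)*(-400) = (18*I*√33/121 + 84)*(-400) = (84 + 18*I*√33/121)*(-400) = -33600 - 7200*I*√33/121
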